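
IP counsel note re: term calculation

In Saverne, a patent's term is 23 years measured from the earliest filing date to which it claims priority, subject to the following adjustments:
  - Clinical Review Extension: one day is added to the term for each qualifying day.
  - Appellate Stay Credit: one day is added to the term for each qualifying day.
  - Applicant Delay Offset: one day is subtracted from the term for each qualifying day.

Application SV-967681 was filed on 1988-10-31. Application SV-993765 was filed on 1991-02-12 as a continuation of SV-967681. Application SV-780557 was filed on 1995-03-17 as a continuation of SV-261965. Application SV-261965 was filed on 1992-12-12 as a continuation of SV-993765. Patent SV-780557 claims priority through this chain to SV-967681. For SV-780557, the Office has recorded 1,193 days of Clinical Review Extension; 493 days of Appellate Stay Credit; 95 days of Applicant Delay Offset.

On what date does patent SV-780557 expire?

March 9, 2016

Earliest priority filing: 31 October 1988.
Base term: 31 October 1988 + 23 years → 31 October 2011.
Clinical Review Extension: +1193 days → 5 February 2015.
Appellate Stay Credit: +493 days → 12 June 2016.
Applicant Delay Offset: −95 days → 9 March 2016.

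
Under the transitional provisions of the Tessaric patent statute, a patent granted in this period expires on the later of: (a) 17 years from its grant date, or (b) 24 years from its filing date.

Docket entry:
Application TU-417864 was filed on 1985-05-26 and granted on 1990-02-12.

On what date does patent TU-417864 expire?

2009-05-26

(a) grant + 17 years → 12 February 2007.
(b) filing + 24 years → 26 May 2009.
Later of the two: 26 May 2009.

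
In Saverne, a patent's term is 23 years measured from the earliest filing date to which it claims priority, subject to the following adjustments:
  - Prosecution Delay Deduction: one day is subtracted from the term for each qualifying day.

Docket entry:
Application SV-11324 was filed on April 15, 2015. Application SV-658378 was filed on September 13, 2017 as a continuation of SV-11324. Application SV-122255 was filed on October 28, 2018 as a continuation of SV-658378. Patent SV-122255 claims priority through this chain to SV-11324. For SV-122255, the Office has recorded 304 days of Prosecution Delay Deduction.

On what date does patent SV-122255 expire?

Earliest priority filing: 15 April 2015.
Base term: 15 April 2015 + 23 years → 15 April 2038.
Prosecution Delay Deduction: −304 days → 15 June 2037.

June 15, 2037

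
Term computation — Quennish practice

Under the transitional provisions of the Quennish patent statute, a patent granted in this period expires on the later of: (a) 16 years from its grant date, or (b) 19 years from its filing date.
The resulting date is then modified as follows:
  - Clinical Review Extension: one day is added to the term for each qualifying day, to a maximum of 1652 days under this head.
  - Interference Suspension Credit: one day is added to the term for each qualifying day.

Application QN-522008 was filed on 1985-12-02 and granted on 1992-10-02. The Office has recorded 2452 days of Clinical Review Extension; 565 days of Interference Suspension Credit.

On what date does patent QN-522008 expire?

2014-10-28

(a) grant + 16 years → 2 October 2008.
(b) filing + 19 years → 2 December 2004.
Later of the two: 2 October 2008.
Clinical Review Extension: 2452 days claimed exceeds the 1652-day cap, so +1652 days → 11 April 2013.
Interference Suspension Credit: +565 days → 28 October 2014.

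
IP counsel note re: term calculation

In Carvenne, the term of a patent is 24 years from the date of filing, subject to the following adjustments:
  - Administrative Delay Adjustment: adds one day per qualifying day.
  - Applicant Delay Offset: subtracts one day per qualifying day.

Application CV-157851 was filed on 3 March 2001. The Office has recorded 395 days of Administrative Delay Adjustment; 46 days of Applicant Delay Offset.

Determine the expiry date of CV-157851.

2026-02-15

Base term: filing date + 24 years → 3 March 2025.
Administrative Delay Adjustment: +395 days → 2 April 2026.
Applicant Delay Offset: −46 days → 15 February 2026.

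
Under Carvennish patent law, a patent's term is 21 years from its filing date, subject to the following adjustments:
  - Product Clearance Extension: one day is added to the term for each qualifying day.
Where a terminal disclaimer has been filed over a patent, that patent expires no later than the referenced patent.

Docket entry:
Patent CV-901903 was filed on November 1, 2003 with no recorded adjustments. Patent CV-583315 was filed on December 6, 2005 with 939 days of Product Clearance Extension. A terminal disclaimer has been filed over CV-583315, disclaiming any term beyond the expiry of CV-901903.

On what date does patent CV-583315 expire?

Natural term of CV-583315:
  Base: filing + 21 years → 6 December 2026.
  Product Clearance Extension: +939 days → 2 July 2029.
Expiry of referenced patent CV-901903:
  Base: filing + 21 years → 1 November 2024.
Terminal disclaimer: CV-583315 expires on the earlier of 2 July 2029 and 1 November 2024.

November 1, 2024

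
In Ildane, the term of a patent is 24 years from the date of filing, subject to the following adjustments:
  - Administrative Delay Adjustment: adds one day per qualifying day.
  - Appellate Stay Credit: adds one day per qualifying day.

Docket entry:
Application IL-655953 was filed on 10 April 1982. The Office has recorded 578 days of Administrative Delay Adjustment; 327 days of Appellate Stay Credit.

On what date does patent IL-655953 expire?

Base term: filing date + 24 years → 10 April 2006.
Administrative Delay Adjustment: +578 days → 9 November 2007.
Appellate Stay Credit: +327 days → 1 October 2008.

2008-10-01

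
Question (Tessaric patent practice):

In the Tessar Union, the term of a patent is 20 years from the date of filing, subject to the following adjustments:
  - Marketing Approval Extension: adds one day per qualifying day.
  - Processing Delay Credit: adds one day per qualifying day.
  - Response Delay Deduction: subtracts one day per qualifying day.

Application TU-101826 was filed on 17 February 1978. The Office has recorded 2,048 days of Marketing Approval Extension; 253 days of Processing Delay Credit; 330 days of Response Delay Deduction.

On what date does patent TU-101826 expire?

Base term: filing date + 20 years → 17 February 1998.
Marketing Approval Extension: +2048 days → 27 September 2003.
Processing Delay Credit: +253 days → 6 June 2004.
Response Delay Deduction: −330 days → 12 July 2003.

July 12, 2003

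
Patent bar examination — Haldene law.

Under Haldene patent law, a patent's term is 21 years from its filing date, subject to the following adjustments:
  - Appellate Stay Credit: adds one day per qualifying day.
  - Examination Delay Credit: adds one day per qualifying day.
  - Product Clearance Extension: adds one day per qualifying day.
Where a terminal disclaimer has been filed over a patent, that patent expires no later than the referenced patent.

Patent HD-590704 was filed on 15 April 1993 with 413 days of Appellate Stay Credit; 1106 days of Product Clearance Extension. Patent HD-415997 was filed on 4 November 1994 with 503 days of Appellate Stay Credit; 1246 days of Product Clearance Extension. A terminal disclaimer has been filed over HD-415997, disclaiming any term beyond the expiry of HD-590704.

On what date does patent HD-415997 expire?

2018-06-12

Natural term of HD-415997:
  Base: filing + 21 years → 4 November 2015.
  Appellate Stay Credit: +503 days → 21 March 2017.
  Product Clearance Extension: +1246 days → 18 August 2020.
Expiry of referenced patent HD-590704:
  Base: filing + 21 years → 15 April 2014.
  Appellate Stay Credit: +413 days → 2 June 2015.
  Product Clearance Extension: +1106 days → 12 June 2018.
Terminal disclaimer: HD-415997 expires on the earlier of 18 August 2020 and 12 June 2018.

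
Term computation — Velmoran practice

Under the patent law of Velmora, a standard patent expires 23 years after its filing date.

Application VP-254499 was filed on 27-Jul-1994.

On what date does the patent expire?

Filing date + 23 years → 27 July 2017.

2017-07-27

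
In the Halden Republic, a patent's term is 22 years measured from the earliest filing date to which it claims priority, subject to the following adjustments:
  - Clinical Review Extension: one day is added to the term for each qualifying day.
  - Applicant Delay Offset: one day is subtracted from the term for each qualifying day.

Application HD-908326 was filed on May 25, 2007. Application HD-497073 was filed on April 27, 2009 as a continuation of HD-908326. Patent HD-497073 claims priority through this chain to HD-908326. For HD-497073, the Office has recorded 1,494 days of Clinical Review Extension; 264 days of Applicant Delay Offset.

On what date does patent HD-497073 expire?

2032-10-06

Earliest priority filing: 25 May 2007.
Base term: 25 May 2007 + 22 years → 25 May 2029.
Clinical Review Extension: +1494 days → 27 June 2033.
Applicant Delay Offset: −264 days → 6 October 2032.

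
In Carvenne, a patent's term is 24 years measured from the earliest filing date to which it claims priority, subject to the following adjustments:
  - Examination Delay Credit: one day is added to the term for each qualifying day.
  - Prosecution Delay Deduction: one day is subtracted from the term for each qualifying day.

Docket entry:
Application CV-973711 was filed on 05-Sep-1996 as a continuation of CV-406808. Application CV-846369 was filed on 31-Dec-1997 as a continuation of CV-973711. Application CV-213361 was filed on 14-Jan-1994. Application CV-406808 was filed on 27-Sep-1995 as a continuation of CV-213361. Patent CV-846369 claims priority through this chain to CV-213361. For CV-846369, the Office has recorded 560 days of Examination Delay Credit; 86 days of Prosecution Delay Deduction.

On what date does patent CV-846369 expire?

Earliest priority filing: 14 January 1994.
Base term: 14 January 1994 + 24 years → 14 January 2018.
Examination Delay Credit: +560 days → 28 July 2019.
Prosecution Delay Deduction: −86 days → 3 May 2019.

2019-05-03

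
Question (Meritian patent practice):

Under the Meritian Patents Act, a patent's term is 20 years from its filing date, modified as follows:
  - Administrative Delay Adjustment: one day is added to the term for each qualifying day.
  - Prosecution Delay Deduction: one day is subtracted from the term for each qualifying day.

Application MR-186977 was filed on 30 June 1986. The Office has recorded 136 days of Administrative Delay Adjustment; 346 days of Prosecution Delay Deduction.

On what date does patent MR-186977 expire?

December 2, 2005

Base term: filing date + 20 years → 30 June 2006.
Administrative Delay Adjustment: +136 days → 13 November 2006.
Prosecution Delay Deduction: −346 days → 2 December 2005.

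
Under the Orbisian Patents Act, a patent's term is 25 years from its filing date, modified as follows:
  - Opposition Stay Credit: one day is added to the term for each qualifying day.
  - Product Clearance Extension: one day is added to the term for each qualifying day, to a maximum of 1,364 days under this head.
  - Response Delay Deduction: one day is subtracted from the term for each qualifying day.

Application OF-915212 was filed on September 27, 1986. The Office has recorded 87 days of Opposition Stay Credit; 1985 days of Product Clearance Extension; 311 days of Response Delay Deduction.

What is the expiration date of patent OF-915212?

2014-11-10

Base term: filing date + 25 years → 27 September 2011.
Opposition Stay Credit: +87 days → 23 December 2011.
Product Clearance Extension: 1985 days claimed exceeds the 1364-day cap, so +1364 days → 17 September 2015.
Response Delay Deduction: −311 days → 10 November 2014.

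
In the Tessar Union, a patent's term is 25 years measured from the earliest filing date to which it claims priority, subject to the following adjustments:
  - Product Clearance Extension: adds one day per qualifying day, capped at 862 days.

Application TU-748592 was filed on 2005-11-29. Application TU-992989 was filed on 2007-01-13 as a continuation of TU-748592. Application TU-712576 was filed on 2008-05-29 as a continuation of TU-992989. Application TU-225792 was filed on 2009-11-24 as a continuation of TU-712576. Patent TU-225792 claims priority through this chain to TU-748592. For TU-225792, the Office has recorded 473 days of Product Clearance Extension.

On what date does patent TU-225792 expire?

Earliest priority filing: 29 November 2005.
Base term: 29 November 2005 + 25 years → 29 November 2030.
Product Clearance Extension: 473 days (within the 862-day cap) → +473 days → 16 March 2032.

March 16, 2032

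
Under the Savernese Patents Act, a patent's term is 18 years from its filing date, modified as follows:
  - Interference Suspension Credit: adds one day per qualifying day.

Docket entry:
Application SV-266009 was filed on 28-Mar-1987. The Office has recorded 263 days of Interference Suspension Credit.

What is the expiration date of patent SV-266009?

December 16, 2005

Base term: filing date + 18 years → 28 March 2005.
Interference Suspension Credit: +263 days → 16 December 2005.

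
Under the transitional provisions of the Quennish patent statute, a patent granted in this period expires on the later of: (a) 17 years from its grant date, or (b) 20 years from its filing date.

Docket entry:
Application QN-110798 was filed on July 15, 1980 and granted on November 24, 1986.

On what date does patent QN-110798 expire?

(a) grant + 17 years → 24 November 2003.
(b) filing + 20 years → 15 July 2000.
Later of the two: 24 November 2003.

2003-11-24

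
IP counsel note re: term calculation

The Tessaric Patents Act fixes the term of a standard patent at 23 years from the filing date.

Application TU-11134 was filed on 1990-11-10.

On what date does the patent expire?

2013-11-10

Filing date + 23 years → 10 November 2013.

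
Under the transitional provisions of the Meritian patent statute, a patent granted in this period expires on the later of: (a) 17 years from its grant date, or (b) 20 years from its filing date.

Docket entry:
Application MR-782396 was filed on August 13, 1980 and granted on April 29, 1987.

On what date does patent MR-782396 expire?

2004-04-29

(a) grant + 17 years → 29 April 2004.
(b) filing + 20 years → 13 August 2000.
Later of the two: 29 April 2004.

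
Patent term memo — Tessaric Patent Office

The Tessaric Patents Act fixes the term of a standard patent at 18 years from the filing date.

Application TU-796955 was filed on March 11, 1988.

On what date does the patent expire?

March 11, 2006

Filing date + 18 years → 11 March 2006.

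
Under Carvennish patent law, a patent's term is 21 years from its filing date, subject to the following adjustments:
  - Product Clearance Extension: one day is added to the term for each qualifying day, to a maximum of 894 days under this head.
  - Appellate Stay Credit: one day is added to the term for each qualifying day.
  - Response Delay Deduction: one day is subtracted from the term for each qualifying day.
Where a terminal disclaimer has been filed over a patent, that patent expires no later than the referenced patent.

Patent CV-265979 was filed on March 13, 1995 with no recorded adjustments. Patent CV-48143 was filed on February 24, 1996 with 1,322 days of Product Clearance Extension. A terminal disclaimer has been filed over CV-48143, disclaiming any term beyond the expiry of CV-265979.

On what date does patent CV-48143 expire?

Natural term of CV-48143:
  Base: filing + 21 years → 24 February 2017.
  Product Clearance Extension: 1322 days claimed exceeds the 894-day cap, so +894 days → 7 August 2019.
Expiry of referenced patent CV-265979:
  Base: filing + 21 years → 13 March 2016.
Terminal disclaimer: CV-48143 expires on the earlier of 7 August 2019 and 13 March 2016.

March 13, 2016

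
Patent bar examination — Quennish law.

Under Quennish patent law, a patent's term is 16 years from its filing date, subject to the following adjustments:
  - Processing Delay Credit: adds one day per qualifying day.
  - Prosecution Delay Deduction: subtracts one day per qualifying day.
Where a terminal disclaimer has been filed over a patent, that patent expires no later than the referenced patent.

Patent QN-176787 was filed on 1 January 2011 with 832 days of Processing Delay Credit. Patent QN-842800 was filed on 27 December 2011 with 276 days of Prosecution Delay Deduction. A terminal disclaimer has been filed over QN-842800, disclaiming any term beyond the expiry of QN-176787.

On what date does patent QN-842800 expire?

Natural term of QN-842800:
  Base: filing + 16 years → 27 December 2027.
  Prosecution Delay Deduction: −276 days → 26 March 2027.
Expiry of referenced patent QN-176787:
  Base: filing + 16 years → 1 January 2027.
  Processing Delay Credit: +832 days → 12 April 2029.
Terminal disclaimer: QN-842800 expires on the earlier of 26 March 2027 and 12 April 2029.

2027-03-26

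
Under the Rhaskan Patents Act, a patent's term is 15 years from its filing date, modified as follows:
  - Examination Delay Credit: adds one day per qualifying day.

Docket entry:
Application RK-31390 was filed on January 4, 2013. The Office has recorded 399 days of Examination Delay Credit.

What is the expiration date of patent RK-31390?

February 6, 2029

Base term: filing date + 15 years → 4 January 2028.
Examination Delay Credit: +399 days → 6 February 2029.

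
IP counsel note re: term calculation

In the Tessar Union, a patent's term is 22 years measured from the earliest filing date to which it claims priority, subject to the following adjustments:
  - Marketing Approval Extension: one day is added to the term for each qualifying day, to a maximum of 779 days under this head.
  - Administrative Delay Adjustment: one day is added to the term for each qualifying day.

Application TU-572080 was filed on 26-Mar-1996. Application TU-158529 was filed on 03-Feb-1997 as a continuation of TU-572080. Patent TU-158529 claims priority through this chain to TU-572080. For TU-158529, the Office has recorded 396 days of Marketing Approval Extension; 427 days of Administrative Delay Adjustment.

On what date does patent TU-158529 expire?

June 26, 2020

Earliest priority filing: 26 March 1996.
Base term: 26 March 1996 + 22 years → 26 March 2018.
Marketing Approval Extension: 396 days (within the 779-day cap) → +396 days → 26 April 2019.
Administrative Delay Adjustment: +427 days → 26 June 2020.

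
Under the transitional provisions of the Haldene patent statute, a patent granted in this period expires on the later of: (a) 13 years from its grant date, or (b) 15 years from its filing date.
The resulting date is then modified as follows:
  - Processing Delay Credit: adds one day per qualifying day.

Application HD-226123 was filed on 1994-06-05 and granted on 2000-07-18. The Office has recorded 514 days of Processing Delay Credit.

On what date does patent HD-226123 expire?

December 14, 2014

(a) grant + 13 years → 18 July 2013.
(b) filing + 15 years → 5 June 2009.
Later of the two: 18 July 2013.
Processing Delay Credit: +514 days → 14 December 2014.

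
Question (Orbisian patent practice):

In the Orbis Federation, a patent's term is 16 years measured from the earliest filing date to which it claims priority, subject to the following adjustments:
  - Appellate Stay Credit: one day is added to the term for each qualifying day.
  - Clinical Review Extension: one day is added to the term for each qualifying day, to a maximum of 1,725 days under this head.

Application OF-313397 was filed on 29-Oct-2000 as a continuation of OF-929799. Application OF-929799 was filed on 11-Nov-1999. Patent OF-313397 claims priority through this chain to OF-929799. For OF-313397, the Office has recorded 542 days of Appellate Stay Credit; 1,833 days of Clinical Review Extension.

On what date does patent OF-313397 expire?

Earliest priority filing: 11 November 1999.
Base term: 11 November 1999 + 16 years → 11 November 2015.
Appellate Stay Credit: +542 days → 6 May 2017.
Clinical Review Extension: 1833 days claimed exceeds the 1725-day cap, so +1725 days → 25 January 2022.

January 25, 2022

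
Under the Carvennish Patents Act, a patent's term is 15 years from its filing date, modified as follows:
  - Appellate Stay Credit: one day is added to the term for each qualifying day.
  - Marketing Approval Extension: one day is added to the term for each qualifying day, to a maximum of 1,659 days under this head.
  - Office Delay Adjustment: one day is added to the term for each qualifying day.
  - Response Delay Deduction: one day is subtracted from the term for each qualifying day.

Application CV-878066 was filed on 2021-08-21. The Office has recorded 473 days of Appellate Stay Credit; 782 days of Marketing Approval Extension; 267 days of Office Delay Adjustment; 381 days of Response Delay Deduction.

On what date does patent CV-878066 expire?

Base term: filing date + 15 years → 21 August 2036.
Appellate Stay Credit: +473 days → 7 December 2037.
Marketing Approval Extension: 782 days (within the 1659-day cap) → +782 days → 28 January 2040.
Office Delay Adjustment: +267 days → 21 October 2040.
Response Delay Deduction: −381 days → 6 October 2039.

2039-10-06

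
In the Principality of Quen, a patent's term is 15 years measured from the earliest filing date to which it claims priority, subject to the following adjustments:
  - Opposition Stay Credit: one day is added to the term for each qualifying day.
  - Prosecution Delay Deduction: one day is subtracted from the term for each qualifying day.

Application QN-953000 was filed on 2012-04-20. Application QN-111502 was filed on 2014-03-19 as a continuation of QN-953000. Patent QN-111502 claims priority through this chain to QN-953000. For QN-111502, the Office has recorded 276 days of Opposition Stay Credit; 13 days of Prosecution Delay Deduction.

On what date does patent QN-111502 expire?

Earliest priority filing: 20 April 2012.
Base term: 20 April 2012 + 15 years → 20 April 2027.
Opposition Stay Credit: +276 days → 21 January 2028.
Prosecution Delay Deduction: −13 days → 8 January 2028.

2028-01-08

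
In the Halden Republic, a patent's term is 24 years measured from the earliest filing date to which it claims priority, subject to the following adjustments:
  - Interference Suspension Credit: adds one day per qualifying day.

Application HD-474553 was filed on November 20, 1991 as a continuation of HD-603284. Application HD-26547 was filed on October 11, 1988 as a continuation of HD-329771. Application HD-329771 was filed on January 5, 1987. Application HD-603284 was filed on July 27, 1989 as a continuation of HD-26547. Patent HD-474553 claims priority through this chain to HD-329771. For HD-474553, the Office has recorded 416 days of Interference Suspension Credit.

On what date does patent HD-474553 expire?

Earliest priority filing: 5 January 1987.
Base term: 5 January 1987 + 24 years → 5 January 2011.
Interference Suspension Credit: +416 days → 25 February 2012.

2012-02-25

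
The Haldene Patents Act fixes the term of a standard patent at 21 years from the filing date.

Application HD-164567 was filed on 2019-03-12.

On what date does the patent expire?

2040-03-12

Filing date + 21 years → 12 March 2040.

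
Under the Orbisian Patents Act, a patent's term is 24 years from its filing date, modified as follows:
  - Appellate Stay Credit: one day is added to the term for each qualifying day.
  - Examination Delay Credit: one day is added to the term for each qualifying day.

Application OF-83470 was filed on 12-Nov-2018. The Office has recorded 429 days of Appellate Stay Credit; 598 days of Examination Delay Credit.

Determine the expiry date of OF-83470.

September 4, 2045

Base term: filing date + 24 years → 12 November 2042.
Appellate Stay Credit: +429 days → 15 January 2044.
Examination Delay Credit: +598 days → 4 September 2045.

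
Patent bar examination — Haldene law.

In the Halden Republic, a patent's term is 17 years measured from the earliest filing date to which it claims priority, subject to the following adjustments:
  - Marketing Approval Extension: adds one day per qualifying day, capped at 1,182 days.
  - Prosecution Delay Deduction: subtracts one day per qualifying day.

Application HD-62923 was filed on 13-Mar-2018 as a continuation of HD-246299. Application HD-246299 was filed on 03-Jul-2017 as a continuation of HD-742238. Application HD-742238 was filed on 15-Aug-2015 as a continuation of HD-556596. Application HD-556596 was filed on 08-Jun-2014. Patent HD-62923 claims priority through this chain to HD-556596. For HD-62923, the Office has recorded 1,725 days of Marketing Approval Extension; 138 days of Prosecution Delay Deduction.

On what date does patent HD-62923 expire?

Earliest priority filing: 8 June 2014.
Base term: 8 June 2014 + 17 years → 8 June 2031.
Marketing Approval Extension: 1725 days claimed exceeds the 1182-day cap, so +1182 days → 2 September 2034.
Prosecution Delay Deduction: −138 days → 17 April 2034.

2034-04-17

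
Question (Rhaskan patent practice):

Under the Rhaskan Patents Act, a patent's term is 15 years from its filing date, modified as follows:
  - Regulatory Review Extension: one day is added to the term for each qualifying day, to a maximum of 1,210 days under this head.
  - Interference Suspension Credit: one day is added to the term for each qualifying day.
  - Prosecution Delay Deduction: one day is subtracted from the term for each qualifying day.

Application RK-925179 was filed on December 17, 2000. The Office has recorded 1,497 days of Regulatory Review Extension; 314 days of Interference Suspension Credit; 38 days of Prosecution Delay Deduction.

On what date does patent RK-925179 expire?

2020-01-11

Base term: filing date + 15 years → 17 December 2015.
Regulatory Review Extension: 1497 days claimed exceeds the 1210-day cap, so +1210 days → 10 April 2019.
Interference Suspension Credit: +314 days → 18 February 2020.
Prosecution Delay Deduction: −38 days → 11 January 2020.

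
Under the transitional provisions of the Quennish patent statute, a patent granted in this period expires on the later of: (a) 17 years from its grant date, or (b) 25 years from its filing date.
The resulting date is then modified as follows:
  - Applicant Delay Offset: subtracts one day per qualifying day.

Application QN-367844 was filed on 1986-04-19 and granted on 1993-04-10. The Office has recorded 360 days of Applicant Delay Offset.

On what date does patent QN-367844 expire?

(a) grant + 17 years → 10 April 2010.
(b) filing + 25 years → 19 April 2011.
Later of the two: 19 April 2011.
Applicant Delay Offset: −360 days → 24 April 2010.

2010-04-24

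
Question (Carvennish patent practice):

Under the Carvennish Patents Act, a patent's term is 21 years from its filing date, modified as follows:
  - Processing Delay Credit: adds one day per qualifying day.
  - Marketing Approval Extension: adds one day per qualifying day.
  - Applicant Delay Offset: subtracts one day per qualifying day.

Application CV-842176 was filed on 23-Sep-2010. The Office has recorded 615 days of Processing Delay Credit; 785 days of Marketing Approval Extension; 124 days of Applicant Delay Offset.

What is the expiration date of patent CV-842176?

Base term: filing date + 21 years → 23 September 2031.
Processing Delay Credit: +615 days → 30 May 2033.
Marketing Approval Extension: +785 days → 24 July 2035.
Applicant Delay Offset: −124 days → 22 March 2035.

2035-03-22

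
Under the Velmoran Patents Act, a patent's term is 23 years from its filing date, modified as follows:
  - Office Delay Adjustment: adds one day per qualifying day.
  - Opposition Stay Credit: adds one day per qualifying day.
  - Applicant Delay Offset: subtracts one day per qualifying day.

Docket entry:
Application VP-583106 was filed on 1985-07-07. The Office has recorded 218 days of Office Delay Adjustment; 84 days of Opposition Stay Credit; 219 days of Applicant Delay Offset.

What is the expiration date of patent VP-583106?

Base term: filing date + 23 years → 7 July 2008.
Office Delay Adjustment: +218 days → 10 February 2009.
Opposition Stay Credit: +84 days → 5 May 2009.
Applicant Delay Offset: −219 days → 28 September 2008.

September 28, 2008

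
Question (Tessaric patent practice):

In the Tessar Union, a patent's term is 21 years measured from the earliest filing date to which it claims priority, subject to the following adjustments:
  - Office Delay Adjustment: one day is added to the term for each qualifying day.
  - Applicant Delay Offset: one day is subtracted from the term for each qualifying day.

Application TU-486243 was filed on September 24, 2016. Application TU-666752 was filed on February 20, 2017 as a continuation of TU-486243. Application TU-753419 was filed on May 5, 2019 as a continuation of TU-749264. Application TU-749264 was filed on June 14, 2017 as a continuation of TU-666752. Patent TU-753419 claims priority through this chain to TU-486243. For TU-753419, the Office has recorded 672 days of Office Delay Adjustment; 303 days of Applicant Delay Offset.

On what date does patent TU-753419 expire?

Earliest priority filing: 24 September 2016.
Base term: 24 September 2016 + 21 years → 24 September 2037.
Office Delay Adjustment: +672 days → 28 July 2039.
Applicant Delay Offset: −303 days → 28 September 2038.

September 28, 2038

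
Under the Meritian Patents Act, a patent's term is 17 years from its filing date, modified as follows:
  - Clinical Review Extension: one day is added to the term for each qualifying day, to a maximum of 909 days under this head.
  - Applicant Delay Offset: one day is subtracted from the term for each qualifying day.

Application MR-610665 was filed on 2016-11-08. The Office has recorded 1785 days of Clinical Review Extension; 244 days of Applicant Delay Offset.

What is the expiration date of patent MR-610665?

2035-09-04

Base term: filing date + 17 years → 8 November 2033.
Clinical Review Extension: 1785 days claimed exceeds the 909-day cap, so +909 days → 5 May 2036.
Applicant Delay Offset: −244 days → 4 September 2035.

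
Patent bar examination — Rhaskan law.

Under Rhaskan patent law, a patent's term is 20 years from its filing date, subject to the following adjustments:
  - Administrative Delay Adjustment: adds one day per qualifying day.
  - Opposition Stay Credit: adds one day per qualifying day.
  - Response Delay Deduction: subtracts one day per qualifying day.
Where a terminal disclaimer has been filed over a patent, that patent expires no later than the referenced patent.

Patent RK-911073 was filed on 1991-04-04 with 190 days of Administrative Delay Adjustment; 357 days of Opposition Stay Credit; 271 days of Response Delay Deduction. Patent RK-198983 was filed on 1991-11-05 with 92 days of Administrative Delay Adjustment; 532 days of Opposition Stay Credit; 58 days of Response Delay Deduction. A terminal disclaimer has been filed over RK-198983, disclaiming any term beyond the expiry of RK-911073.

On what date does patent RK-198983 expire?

January 5, 2012

Natural term of RK-198983:
  Base: filing + 20 years → 5 November 2011.
  Administrative Delay Adjustment: +92 days → 5 February 2012.
  Opposition Stay Credit: +532 days → 21 July 2013.
  Response Delay Deduction: −58 days → 24 May 2013.
Expiry of referenced patent RK-911073:
  Base: filing + 20 years → 4 April 2011.
  Administrative Delay Adjustment: +190 days → 11 October 2011.
  Opposition Stay Credit: +357 days → 2 October 2012.
  Response Delay Deduction: −271 days → 5 January 2012.
Terminal disclaimer: RK-198983 expires on the earlier of 24 May 2013 and 5 January 2012.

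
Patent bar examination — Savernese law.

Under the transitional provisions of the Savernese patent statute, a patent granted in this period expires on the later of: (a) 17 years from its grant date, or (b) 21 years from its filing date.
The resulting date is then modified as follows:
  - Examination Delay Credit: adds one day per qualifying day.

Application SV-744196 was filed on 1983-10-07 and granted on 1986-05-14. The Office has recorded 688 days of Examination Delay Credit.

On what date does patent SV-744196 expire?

2006-08-26

(a) grant + 17 years → 14 May 2003.
(b) filing + 21 years → 7 October 2004.
Later of the two: 7 October 2004.
Examination Delay Credit: +688 days → 26 August 2006.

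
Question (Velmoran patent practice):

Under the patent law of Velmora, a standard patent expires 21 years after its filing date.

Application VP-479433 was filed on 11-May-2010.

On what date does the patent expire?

Filing date + 21 years → 11 May 2031.

May 11, 2031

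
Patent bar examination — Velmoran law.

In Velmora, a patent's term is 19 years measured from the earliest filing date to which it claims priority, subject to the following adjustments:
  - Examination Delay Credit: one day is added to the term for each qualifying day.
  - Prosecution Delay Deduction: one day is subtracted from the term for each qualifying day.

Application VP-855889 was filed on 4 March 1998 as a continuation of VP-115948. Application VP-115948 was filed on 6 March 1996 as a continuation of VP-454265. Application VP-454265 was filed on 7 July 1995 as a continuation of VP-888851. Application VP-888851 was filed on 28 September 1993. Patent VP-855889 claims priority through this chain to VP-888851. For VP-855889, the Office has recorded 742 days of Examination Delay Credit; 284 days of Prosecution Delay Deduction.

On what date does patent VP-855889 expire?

December 30, 2013

Earliest priority filing: 28 September 1993.
Base term: 28 September 1993 + 19 years → 28 September 2012.
Examination Delay Credit: +742 days → 10 October 2014.
Prosecution Delay Deduction: −284 days → 30 December 2013.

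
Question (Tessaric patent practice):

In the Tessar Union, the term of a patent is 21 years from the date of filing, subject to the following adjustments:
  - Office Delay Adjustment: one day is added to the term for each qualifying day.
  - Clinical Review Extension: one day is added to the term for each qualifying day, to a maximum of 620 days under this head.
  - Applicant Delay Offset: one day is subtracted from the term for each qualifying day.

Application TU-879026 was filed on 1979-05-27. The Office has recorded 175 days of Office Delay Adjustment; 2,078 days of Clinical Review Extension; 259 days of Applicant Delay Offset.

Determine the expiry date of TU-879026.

2001-11-14

Base term: filing date + 21 years → 27 May 2000.
Office Delay Adjustment: +175 days → 18 November 2000.
Clinical Review Extension: 2078 days claimed exceeds the 620-day cap, so +620 days → 31 July 2002.
Applicant Delay Offset: −259 days → 14 November 2001.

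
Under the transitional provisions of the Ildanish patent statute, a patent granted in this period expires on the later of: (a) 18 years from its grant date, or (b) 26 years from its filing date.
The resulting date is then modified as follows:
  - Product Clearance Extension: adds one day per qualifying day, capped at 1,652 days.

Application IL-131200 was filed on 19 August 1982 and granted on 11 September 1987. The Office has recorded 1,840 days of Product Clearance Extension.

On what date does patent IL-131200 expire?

2013-02-26

(a) grant + 18 years → 11 September 2005.
(b) filing + 26 years → 19 August 2008.
Later of the two: 19 August 2008.
Product Clearance Extension: 1840 days claimed exceeds the 1652-day cap, so +1652 days → 26 February 2013.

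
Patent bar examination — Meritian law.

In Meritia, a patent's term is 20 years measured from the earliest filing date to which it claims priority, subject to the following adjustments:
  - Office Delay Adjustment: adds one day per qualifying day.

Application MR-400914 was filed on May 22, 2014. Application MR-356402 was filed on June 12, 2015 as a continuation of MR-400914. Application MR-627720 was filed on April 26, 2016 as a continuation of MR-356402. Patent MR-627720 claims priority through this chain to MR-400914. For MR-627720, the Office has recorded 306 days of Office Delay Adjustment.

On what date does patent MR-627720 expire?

Earliest priority filing: 22 May 2014.
Base term: 22 May 2014 + 20 years → 22 May 2034.
Office Delay Adjustment: +306 days → 24 March 2035.

2035-03-24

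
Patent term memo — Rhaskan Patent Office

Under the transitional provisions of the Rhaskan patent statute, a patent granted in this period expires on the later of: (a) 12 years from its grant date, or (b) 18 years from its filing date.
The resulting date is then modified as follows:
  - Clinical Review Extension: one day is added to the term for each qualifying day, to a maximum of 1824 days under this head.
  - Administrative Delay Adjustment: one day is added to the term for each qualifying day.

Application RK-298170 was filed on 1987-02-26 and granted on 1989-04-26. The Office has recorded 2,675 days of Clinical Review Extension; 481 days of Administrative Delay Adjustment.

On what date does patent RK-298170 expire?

2011-06-20

(a) grant + 12 years → 26 April 2001.
(b) filing + 18 years → 26 February 2005.
Later of the two: 26 February 2005.
Clinical Review Extension: 2675 days claimed exceeds the 1824-day cap, so +1824 days → 24 February 2010.
Administrative Delay Adjustment: +481 days → 20 June 2011.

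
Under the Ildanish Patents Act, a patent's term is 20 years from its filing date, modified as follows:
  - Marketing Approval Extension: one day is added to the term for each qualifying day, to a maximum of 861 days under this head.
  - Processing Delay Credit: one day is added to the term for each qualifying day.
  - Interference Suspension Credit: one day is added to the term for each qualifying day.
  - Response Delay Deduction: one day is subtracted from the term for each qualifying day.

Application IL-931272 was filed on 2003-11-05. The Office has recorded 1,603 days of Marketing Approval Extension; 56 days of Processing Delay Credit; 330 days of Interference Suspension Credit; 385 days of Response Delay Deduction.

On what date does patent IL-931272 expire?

2026-03-16

Base term: filing date + 20 years → 5 November 2023.
Marketing Approval Extension: 1603 days claimed exceeds the 861-day cap, so +861 days → 15 March 2026.
Processing Delay Credit: +56 days → 10 May 2026.
Interference Suspension Credit: +330 days → 5 April 2027.
Response Delay Deduction: −385 days → 16 March 2026.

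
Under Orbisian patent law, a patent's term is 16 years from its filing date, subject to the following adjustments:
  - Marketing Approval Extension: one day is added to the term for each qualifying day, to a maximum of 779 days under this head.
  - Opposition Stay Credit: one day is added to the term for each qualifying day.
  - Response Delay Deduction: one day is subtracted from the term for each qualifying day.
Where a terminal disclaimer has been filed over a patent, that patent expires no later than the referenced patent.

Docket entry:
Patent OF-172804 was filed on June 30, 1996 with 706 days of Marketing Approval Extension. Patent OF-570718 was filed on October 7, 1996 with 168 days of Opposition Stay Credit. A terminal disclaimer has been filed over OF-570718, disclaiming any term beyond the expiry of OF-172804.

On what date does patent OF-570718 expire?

March 24, 2013

Natural term of OF-570718:
  Base: filing + 16 years → 7 October 2012.
  Opposition Stay Credit: +168 days → 24 March 2013.
Expiry of referenced patent OF-172804:
  Base: filing + 16 years → 30 June 2012.
  Marketing Approval Extension: 706 days (within the 779-day cap) → +706 days → 6 June 2014.
Terminal disclaimer: OF-570718 expires on the earlier of 24 March 2013 and 6 June 2014.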